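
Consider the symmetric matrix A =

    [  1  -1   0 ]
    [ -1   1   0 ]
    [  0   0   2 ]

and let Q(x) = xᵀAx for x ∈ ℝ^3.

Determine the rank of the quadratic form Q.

Applying the same elementary operations to the rows and columns of A produces a congruent diagonal matrix with entries 1, 0, 2.
That gives 2 positive, 1 zero pivots.
The rank is the number of nonzero pivots: 2.

2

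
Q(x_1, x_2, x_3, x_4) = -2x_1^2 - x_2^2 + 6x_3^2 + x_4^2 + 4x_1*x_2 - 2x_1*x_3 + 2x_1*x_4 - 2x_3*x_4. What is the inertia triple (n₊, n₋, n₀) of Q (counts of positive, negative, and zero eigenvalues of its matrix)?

(3, 1, 0)

Write A = [[-2, 2, -1, 1], [2, -1, 0, 0], [-1, 0, 6, -1], [1, 0, -1, 1]].
Applying the same elementary operations to the rows and columns of A produces a congruent diagonal matrix with entries -2, 1, 11/2, 5/11.
So there are 3 positive, 1 negative pivots.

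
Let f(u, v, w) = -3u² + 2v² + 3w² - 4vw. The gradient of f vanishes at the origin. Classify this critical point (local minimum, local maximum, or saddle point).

The Hessian at the origin is H = [[-6, 0, 0], [0, 4, -4], [0, -4, 6]].
An LDLᵀ factorisation of H has diagonal entries -6, 4, 2.
That gives 2 positive, 1 negative pivots.
H is indefinite, so the origin is a saddle point.

saddle point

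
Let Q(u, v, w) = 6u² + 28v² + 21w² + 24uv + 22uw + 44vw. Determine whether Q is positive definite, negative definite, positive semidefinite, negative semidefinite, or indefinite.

The symmetric matrix is A = [[6, 12, 11], [12, 28, 22], [11, 22, 21]].
An LDLᵀ factorisation of A has diagonal entries 6, 4, 5/6.
Counting signs: 3 positive.
Hence Q is positive definite.

positive definite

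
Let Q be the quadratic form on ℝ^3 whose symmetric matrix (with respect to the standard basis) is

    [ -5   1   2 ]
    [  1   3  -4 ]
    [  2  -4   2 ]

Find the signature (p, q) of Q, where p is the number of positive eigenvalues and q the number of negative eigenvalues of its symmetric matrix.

(1, 2)

Congruent diagonalization of A (simultaneous row and column reduction) yields pivots -5, 16/5, -5/4.
So there are 1 positive, 2 negative pivots.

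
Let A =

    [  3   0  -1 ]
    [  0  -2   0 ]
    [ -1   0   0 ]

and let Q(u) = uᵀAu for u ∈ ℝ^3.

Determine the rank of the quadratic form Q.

Row-reducing A symmetrically gives the diagonal entries 3, -2, -1/3.
Counting signs: 1 positive, 2 negative.
The rank is the number of nonzero pivots: 3.

3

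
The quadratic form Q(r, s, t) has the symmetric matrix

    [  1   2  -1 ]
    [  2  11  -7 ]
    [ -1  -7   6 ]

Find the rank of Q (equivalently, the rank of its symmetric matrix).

3

An LDLᵀ factorisation of A has diagonal entries 1, 7, 10/7.
So there are 3 positive pivots.
The rank is the number of nonzero pivots: 3.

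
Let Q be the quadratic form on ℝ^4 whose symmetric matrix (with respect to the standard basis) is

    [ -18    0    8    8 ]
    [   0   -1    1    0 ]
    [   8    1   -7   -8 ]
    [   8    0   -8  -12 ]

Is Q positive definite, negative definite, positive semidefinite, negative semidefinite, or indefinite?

Applying the same elementary operations to the rows and columns of A produces a congruent diagonal matrix with entries -18, -1, -22/9, -4/11.
That gives 4 negative pivots.
Hence Q is negative definite.

negative definite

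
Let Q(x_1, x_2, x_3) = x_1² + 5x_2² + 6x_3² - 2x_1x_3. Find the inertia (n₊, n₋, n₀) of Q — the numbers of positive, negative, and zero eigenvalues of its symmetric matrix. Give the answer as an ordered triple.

(3, 0, 0)

The associated matrix is A = [[1, 0, -1], [0, 5, 0], [-1, 0, 6]].
An LDLᵀ factorisation of A has diagonal entries 1, 5, 5.
Counting signs: 3 positive.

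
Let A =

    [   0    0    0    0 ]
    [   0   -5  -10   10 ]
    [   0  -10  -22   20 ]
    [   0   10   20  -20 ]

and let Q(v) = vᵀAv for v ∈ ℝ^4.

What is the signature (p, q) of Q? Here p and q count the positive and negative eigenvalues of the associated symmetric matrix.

Symmetric row and column elimination reduces A to a congruent diagonal form with pivots 0, -5, -2, 0.
So there are 2 negative, 2 zero pivots.

(0, 2)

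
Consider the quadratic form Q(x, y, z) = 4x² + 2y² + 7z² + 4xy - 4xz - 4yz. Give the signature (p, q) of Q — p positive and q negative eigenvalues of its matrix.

(3, 0)

Write A = [[4, 2, -2], [2, 2, -2], [-2, -2, 7]].
An LDLᵀ factorisation of A has diagonal entries 4, 1, 5.
So there are 3 positive pivots.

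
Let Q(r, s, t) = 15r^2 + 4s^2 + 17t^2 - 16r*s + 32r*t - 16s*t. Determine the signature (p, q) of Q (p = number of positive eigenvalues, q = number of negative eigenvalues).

Write A = [[15, -8, 16], [-8, 4, -8], [16, -8, 17]].
Symmetric row and column elimination reduces A to a congruent diagonal form with pivots 15, -4/15, 1.
That gives 2 positive, 1 negative pivots.

(2, 1)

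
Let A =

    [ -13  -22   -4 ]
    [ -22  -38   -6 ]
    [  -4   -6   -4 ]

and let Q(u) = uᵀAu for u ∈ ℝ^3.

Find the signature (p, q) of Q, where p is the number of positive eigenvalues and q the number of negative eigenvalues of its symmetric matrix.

Symmetric row and column elimination reduces A to a congruent diagonal form with pivots -13, -10/13, -2.
So there are 3 negative pivots.

(0, 3)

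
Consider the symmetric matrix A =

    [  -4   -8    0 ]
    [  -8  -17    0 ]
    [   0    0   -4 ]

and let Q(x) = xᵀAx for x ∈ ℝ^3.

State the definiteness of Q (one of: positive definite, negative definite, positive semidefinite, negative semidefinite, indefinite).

Leading principal minors: Δ_1 = -4, Δ_2 = 4, Δ_3 = -16.
The signs alternate starting with Δ_1 < 0, so by Sylvester's criterion Q is negative definite.

negative definite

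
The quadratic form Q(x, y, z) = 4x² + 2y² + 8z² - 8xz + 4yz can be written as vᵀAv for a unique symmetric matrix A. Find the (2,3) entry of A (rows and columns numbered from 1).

The coefficient of y·z in Q is 4. For a symmetric A this equals A[2,3] + A[3,2] = 2·A[2,3].
So A[2,3] = 4/2 = 2.

2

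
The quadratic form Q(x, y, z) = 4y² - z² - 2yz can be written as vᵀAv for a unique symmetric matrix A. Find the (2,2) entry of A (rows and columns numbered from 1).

4

The coefficient of y² in Q is 4, and that is exactly A[2,2].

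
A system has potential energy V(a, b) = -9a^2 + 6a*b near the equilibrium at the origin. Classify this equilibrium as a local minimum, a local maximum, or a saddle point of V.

saddle point

The Hessian at the origin is H = [[-18, 6], [6, 0]].
det H = -18·0 − (6)² = -36 < 0, so H is indefinite.
Therefore the origin is a saddle point.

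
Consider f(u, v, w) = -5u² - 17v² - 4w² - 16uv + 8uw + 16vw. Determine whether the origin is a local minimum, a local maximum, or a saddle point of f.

local maximum

The Hessian at the origin is H = [[-10, -16, 8], [-16, -34, 16], [8, 16, -8]].
An LDLᵀ factorisation of H has diagonal entries -10, -42/5, -8/21.
That gives 3 negative pivots.
H is negative definite, so the origin is a strict local maximum.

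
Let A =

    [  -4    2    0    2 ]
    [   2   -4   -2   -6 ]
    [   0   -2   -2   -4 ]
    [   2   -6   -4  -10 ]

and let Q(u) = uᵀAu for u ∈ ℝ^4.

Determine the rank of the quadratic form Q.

3

Applying the same elementary operations to the rows and columns of A produces a congruent diagonal matrix with entries -4, -3, -2/3, 0.
That gives 3 negative, 1 zero pivots.
The rank is the number of nonzero pivots: 3.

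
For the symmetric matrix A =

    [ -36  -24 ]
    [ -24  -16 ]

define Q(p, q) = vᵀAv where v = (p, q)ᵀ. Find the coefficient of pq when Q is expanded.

The coefficient of pq is A[1,2] + A[2,1] = 2·(-24) = -48.

-48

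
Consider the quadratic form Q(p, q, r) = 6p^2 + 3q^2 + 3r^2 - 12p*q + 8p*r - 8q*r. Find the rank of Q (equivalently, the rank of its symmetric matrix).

3

The associated matrix is A = [[6, -6, 4], [-6, 3, -4], [4, -4, 3]].
Symmetric row and column elimination reduces A to a congruent diagonal form with pivots 6, -3, 1/3.
So there are 2 positive, 1 negative pivots.
The rank is the number of nonzero pivots: 3.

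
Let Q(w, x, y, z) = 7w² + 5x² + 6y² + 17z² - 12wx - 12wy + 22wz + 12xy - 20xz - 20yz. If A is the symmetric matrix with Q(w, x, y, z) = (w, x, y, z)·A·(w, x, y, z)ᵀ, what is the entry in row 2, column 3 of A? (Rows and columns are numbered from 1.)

The coefficient of x·y in Q is 12. For a symmetric A this equals A[2,3] + A[3,2] = 2·A[2,3].
So A[2,3] = 12/2 = 6.

6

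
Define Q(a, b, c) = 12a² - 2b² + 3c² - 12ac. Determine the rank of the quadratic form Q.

The symmetric matrix is A = [[12, 0, -6], [0, -2, 0], [-6, 0, 3]].
Applying the same elementary operations to the rows and columns of A produces a congruent diagonal matrix with entries 12, -2, 0.
That gives 1 positive, 1 negative, 1 zero pivots.
The rank is the number of nonzero pivots: 2.

2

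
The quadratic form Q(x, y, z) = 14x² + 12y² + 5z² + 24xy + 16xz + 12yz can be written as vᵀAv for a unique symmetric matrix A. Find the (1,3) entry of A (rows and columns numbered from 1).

The coefficient of x·z in Q is 16. For a symmetric A this equals A[1,3] + A[3,1] = 2·A[1,3].
So A[1,3] = 16/2 = 8.

8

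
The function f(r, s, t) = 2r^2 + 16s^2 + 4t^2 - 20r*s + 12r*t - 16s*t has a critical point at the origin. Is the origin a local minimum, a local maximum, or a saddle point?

saddle point

The Hessian at the origin is H = [[4, -20, 12], [-20, 32, -16], [12, -16, 8]].
An LDLᵀ factorisation of H has diagonal entries 4, -68, 8/17.
That gives 2 positive, 1 negative pivots.
H is indefinite, so the origin is a saddle point.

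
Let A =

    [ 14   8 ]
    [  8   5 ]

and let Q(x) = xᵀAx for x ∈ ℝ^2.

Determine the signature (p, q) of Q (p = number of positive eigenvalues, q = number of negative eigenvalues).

Congruent diagonalization of A (simultaneous row and column reduction) yields pivots 14, 3/7.
So there are 2 positive pivots.

(2, 0)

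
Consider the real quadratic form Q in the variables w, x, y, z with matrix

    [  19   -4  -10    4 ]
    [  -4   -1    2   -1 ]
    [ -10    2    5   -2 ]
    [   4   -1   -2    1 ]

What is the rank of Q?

4

An LDLᵀ factorisation of A has diagonal entries 19, -35/19, -9/35, 2/9.
Counting signs: 2 positive, 2 negative.
The rank is the number of nonzero pivots: 4.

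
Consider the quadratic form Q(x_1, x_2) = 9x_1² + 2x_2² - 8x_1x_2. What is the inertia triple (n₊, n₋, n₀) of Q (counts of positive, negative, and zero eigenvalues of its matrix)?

(2, 0, 0)

The associated matrix is A = [[9, -4], [-4, 2]].
Symmetric row and column elimination reduces A to a congruent diagonal form with pivots 9, 2/9.
That gives 2 positive pivots.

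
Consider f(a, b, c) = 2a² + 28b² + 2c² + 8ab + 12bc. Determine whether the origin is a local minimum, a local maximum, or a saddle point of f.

The Hessian at the origin is H = [[4, 8, 0], [8, 56, 12], [0, 12, 4]].
Row-reducing H symmetrically gives the diagonal entries 4, 40, 2/5.
That gives 3 positive pivots.
H is positive definite, so the origin is a strict local minimum.

local minimum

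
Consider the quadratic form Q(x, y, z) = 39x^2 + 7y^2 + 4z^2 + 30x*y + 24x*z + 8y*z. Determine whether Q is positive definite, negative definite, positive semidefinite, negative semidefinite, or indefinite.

The symmetric matrix is A = [[39, 15, 12], [15, 7, 4], [12, 4, 4]].
Congruent diagonalization of A (simultaneous row and column reduction) yields pivots 39, 16/13, 0.
So there are 2 positive, 1 zero pivots.
Hence Q is positive semidefinite.

positive semidefinite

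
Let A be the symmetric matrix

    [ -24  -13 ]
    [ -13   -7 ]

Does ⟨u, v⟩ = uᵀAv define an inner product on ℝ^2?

Applying the same elementary operations to the rows and columns of A produces a congruent diagonal matrix with entries -24, 1/24.
So there are 1 positive, 1 negative pivots.
Hence Q is indefinite.
⟨·,·⟩ is an inner product exactly when A is positive definite.

no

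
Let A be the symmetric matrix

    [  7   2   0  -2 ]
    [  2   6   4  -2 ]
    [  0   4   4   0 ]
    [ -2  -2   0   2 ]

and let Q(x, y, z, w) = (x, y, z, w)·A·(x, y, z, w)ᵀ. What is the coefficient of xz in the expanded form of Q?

The coefficient of xz is A[1,3] + A[3,1] = 2·0 = 0.

0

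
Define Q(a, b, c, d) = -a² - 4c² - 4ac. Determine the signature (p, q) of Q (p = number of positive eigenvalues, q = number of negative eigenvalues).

Write A = [[-1, 0, -2, 0], [0, 0, 0, 0], [-2, 0, -4, 0], [0, 0, 0, 0]].
Row-reducing A symmetrically gives the diagonal entries -1, 0, 0, 0.
Counting signs: 1 negative, 3 zero.

(0, 1)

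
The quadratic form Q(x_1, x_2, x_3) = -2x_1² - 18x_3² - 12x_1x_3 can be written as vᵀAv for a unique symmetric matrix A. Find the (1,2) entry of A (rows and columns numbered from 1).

0

The coefficient of x_1·x_2 in Q is 0. For a symmetric A this equals A[1,2] + A[2,1] = 2·A[1,2].
So A[1,2] = 0/2 = 0.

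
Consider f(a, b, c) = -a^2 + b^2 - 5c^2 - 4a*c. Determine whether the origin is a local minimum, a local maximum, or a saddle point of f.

The Hessian at the origin is H = [[-2, 0, -4], [0, 2, 0], [-4, 0, -10]].
Congruent diagonalization of H (simultaneous row and column reduction) yields pivots -2, 2, -2.
So there are 1 positive, 2 negative pivots.
H is indefinite, so the origin is a saddle point.

saddle point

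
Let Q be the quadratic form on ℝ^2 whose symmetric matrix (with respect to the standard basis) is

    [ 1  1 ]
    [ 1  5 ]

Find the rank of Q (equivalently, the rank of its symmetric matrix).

2

Applying the same elementary operations to the rows and columns of A produces a congruent diagonal matrix with entries 1, 4.
So there are 2 positive pivots.
The rank is the number of nonzero pivots: 2.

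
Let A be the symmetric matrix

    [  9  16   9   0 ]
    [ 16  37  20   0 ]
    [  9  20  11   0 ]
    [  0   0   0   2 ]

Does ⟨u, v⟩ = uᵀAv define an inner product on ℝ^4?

An LDLᵀ factorisation of A has diagonal entries 9, 77/9, 10/77, 2.
Counting signs: 4 positive.
Hence Q is positive definite.
⟨·,·⟩ is an inner product exactly when A is positive definite.

yes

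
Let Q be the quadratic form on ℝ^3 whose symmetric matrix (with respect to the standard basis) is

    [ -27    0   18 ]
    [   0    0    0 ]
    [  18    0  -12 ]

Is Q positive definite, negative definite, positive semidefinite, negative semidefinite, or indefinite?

Symmetric row and column elimination reduces A to a congruent diagonal form with pivots -27, 0, 0.
So there are 1 negative, 2 zero pivots.
Hence Q is negative semidefinite.

negative semidefinite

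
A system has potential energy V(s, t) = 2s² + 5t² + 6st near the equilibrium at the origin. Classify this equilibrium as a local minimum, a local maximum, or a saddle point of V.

The Hessian at the origin is H = [[4, 6], [6, 10]].
det H = 4·10 − (6)² = 4 > 0 and H[1,1] = 4 > 0, so H is positive definite.
Therefore the origin is a local minimum.

local minimum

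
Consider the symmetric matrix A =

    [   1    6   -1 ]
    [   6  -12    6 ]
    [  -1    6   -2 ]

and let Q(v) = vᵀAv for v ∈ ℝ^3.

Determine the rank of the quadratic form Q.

2

Applying the same elementary operations to the rows and columns of A produces a congruent diagonal matrix with entries 1, -48, 0.
That gives 1 positive, 1 negative, 1 zero pivots.
The rank is the number of nonzero pivots: 2.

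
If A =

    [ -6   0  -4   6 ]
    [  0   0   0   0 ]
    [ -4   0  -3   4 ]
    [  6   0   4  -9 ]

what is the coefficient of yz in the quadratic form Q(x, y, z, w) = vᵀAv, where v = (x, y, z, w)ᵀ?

0

The coefficient of yz is A[2,3] + A[3,2] = 2·0 = 0.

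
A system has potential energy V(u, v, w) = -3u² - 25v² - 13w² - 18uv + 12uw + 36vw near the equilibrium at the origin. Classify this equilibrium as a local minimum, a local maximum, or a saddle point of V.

The Hessian at the origin is H = [[-6, -18, 12], [-18, -50, 36], [12, 36, -26]].
Applying the same elementary operations to the rows and columns of H produces a congruent diagonal matrix with entries -6, 4, -2.
That gives 1 positive, 2 negative pivots.
H is indefinite, so the origin is a saddle point.

saddle point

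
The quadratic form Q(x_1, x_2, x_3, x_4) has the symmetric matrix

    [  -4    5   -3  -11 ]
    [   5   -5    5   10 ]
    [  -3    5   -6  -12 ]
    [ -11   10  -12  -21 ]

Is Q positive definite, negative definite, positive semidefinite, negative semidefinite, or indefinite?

indefinite

Symmetric row and column elimination reduces A to a congruent diagonal form with pivots -4, 5/4, -5, -2.
Counting signs: 1 positive, 3 negative.
Hence Q is indefinite.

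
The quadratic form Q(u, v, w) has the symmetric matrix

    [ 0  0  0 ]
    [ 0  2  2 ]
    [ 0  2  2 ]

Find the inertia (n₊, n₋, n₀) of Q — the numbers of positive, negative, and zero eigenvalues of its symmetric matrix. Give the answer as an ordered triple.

(1, 0, 2)

Applying the same elementary operations to the rows and columns of A produces a congruent diagonal matrix with entries 0, 2, 0.
That gives 1 positive, 2 zero pivots.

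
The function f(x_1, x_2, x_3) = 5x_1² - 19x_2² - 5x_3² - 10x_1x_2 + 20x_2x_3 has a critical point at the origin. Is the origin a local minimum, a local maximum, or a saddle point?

The Hessian at the origin is H = [[10, -10, 0], [-10, -38, 20], [0, 20, -10]].
An LDLᵀ factorisation of H has diagonal entries 10, -48, -5/3.
So there are 1 positive, 2 negative pivots.
H is indefinite, so the origin is a saddle point.

saddle point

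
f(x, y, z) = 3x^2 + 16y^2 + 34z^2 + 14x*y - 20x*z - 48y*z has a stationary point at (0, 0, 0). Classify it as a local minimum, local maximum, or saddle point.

The Hessian at the origin is H = [[6, 14, -20], [14, 32, -48], [-20, -48, 68]].
An LDLᵀ factorisation of H has diagonal entries 6, -2/3, 4.
That gives 2 positive, 1 negative pivots.
H is indefinite, so the origin is a saddle point.

saddle point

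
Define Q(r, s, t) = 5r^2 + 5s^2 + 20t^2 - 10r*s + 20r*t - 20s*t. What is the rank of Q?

The symmetric matrix is A = [[5, -5, 10], [-5, 5, -10], [10, -10, 20]].
Symmetric row and column elimination reduces A to a congruent diagonal form with pivots 5, 0, 0.
That gives 1 positive, 2 zero pivots.
The rank is the number of nonzero pivots: 1.

1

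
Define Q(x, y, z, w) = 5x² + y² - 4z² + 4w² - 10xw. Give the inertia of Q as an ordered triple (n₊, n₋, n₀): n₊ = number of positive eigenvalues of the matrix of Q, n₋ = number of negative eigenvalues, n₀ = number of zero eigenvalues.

Write A = [[5, 0, 0, -5], [0, 1, 0, 0], [0, 0, -4, 0], [-5, 0, 0, 4]].
Row-reducing A symmetrically gives the diagonal entries 5, 1, -4, -1.
That gives 2 positive, 2 negative pivots.

(2, 2, 0)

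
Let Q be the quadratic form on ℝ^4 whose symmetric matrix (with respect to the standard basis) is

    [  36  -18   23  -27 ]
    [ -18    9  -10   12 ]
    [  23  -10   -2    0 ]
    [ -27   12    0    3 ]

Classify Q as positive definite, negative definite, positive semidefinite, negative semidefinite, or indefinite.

A is congruent to a diagonal matrix with 3 positive, 1 negative and 0 zero entries, so Q is indefinite.

indefinite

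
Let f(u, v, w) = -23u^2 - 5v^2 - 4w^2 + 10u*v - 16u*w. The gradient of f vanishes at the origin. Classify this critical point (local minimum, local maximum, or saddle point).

The Hessian at the origin is H = [[-46, 10, -16], [10, -10, 0], [-16, 0, -8]].
Congruent diagonalization of H (simultaneous row and column reduction) yields pivots -46, -180/23, -8/9.
That gives 3 negative pivots.
H is negative definite, so the origin is a strict local maximum.

local maximum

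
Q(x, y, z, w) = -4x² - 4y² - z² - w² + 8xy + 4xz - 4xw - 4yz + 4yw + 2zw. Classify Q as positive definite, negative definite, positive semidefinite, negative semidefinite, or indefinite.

negative semidefinite

Write A = [[-4, 4, 2, -2], [4, -4, -2, 2], [2, -2, -1, 1], [-2, 2, 1, -1]].
Applying the same elementary operations to the rows and columns of A produces a congruent diagonal matrix with entries -4, 0, 0, 0.
Counting signs: 1 negative, 3 zero.
Hence Q is negative semidefinite.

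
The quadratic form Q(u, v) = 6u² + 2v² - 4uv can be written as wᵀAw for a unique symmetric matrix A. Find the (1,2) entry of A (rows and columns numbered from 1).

The coefficient of u·v in Q is -4. For a symmetric A this equals A[1,2] + A[2,1] = 2·A[1,2].
So A[1,2] = -4/2 = -2.

-2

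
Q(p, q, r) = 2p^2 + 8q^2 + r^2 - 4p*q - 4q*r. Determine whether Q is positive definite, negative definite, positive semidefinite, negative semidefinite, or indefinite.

The symmetric matrix of Q is A = [[2, -2, 0], [-2, 8, -2], [0, -2, 1]].
Leading principal minors: Δ_1 = 2, Δ_2 = 12, Δ_3 = 4.
All leading principal minors are positive, so by Sylvester's criterion Q is positive definite.

positive definite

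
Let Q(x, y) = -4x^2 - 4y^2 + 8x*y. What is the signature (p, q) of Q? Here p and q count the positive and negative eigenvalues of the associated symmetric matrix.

Write A = [[-4, 4], [4, -4]].
Applying the same elementary operations to the rows and columns of A produces a congruent diagonal matrix with entries -4, 0.
Counting signs: 1 negative, 1 zero.

(0, 1)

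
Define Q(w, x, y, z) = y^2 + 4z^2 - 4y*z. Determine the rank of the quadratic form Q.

1

Write A = [[0, 0, 0, 0], [0, 0, 0, 0], [0, 0, 1, -2], [0, 0, -2, 4]].
Symmetric row and column elimination reduces A to a congruent diagonal form with pivots 0, 0, 1, 0.
That gives 1 positive, 3 zero pivots.
The rank is the number of nonzero pivots: 1.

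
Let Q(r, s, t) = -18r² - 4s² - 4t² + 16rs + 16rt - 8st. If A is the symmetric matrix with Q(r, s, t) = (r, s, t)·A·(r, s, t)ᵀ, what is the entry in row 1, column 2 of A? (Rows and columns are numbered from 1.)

8

The coefficient of r·s in Q is 16. For a symmetric A this equals A[1,2] + A[2,1] = 2·A[1,2].
So A[1,2] = 16/2 = 8.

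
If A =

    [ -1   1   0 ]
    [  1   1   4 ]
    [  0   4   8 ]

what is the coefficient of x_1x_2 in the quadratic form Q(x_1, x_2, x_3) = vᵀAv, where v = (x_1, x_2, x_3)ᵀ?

The coefficient of x_1x_2 is A[1,2] + A[2,1] = 2·1 = 2.

2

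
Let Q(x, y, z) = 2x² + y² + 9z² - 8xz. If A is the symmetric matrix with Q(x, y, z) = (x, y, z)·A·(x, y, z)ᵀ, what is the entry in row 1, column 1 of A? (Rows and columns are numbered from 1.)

2

The coefficient of x² in Q is 2, and that is exactly A[1,1].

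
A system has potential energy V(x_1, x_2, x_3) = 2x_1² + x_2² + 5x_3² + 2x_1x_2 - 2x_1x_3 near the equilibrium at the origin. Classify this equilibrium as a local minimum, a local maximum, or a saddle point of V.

The Hessian at the origin is H = [[4, 2, -2], [2, 2, 0], [-2, 0, 10]].
Row-reducing H symmetrically gives the diagonal entries 4, 1, 8.
So there are 3 positive pivots.
H is positive definite, so the origin is a strict local minimum.

local minimum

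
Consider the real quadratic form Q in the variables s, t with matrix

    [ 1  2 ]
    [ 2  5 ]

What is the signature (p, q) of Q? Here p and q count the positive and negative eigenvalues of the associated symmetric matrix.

An LDLᵀ factorisation of A has diagonal entries 1, 1.
Counting signs: 2 positive.

(2, 0)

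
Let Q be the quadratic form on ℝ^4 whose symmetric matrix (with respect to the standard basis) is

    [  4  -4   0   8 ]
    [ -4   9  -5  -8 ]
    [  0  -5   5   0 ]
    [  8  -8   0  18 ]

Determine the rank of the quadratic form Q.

Symmetric row and column elimination reduces A to a congruent diagonal form with pivots 4, 5, 0, 2.
So there are 3 positive, 1 zero pivots.
The rank is the number of nonzero pivots: 3.

3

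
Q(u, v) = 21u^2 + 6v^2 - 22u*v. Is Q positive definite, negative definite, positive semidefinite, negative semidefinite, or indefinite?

Write A = [[21, -11], [-11, 6]].
Row-reducing A symmetrically gives the diagonal entries 21, 5/21.
Counting signs: 2 positive.
Hence Q is positive definite.

positive definite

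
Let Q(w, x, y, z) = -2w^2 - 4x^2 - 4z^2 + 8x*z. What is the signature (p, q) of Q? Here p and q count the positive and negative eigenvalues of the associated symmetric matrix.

(0, 2)

The associated matrix is A = [[-2, 0, 0, 0], [0, -4, 0, 4], [0, 0, 0, 0], [0, 4, 0, -4]].
Congruent diagonalization of A (simultaneous row and column reduction) yields pivots -2, -4, 0, 0.
So there are 2 negative, 2 zero pivots.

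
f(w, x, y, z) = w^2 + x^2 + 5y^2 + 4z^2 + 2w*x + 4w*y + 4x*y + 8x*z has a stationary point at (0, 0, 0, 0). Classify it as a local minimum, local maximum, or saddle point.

saddle point

The Hessian at the origin is H = [[2, 2, 4, 0], [2, 2, 4, 8], [4, 4, 10, 0], [0, 8, 0, 8]].
H is indefinite, so the origin is a saddle point.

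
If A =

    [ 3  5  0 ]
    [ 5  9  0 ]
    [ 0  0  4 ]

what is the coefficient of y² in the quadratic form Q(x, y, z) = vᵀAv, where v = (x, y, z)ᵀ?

The coefficient of y² is the diagonal entry A[2,2] = 9.

9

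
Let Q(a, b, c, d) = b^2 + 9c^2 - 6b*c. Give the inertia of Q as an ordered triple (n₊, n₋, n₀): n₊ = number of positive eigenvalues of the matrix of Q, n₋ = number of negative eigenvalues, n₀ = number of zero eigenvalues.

(1, 0, 3)

The symmetric matrix is A = [[0, 0, 0, 0], [0, 1, -3, 0], [0, -3, 9, 0], [0, 0, 0, 0]].
Symmetric row and column elimination reduces A to a congruent diagonal form with pivots 0, 1, 0, 0.
So there are 1 positive, 3 zero pivots.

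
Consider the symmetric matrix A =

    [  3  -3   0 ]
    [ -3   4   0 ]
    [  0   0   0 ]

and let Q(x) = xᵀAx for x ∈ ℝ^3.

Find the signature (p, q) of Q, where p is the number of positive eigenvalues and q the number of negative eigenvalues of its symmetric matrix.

Symmetric row and column elimination reduces A to a congruent diagonal form with pivots 3, 1, 0.
So there are 2 positive, 1 zero pivots.

(2, 0)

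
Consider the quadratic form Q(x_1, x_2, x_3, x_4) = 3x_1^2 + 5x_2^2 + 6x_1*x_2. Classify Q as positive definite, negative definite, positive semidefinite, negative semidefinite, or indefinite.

The associated matrix is A = [[3, 3, 0, 0], [3, 5, 0, 0], [0, 0, 0, 0], [0, 0, 0, 0]].
Applying the same elementary operations to the rows and columns of A produces a congruent diagonal matrix with entries 3, 2, 0, 0.
That gives 2 positive, 2 zero pivots.
Hence Q is positive semidefinite.

positive semidefinite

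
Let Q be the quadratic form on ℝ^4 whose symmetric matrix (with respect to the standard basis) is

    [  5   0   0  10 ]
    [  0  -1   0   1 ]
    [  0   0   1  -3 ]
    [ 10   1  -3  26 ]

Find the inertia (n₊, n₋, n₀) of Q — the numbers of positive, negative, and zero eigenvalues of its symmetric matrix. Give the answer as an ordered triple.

Applying the same elementary operations to the rows and columns of A produces a congruent diagonal matrix with entries 5, -1, 1, -2.
Counting signs: 2 positive, 2 negative.

(2, 2, 0)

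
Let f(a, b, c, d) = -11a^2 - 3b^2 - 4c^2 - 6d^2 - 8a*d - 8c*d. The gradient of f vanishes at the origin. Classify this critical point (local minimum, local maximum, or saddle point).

local maximum

The Hessian at the origin is H = [[-22, 0, 0, -8], [0, -6, 0, 0], [0, 0, -8, -8], [-8, 0, -8, -12]].
Symmetric row and column elimination reduces H to a congruent diagonal form with pivots -22, -6, -8, -12/11.
Counting signs: 4 negative.
H is negative definite, so the origin is a strict local maximum.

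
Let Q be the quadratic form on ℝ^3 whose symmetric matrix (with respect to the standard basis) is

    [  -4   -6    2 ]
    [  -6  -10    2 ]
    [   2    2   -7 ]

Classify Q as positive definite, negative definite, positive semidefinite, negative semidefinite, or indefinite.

Symmetric row and column elimination reduces A to a congruent diagonal form with pivots -4, -1, -5.
That gives 3 negative pivots.
Hence Q is negative definite.

negative definite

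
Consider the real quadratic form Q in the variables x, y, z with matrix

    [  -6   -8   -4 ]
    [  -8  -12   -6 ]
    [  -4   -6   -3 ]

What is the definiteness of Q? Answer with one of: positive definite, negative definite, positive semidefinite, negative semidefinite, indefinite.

negative semidefinite

Symmetric row and column elimination reduces A to a congruent diagonal form with pivots -6, -4/3, 0.
Counting signs: 2 negative, 1 zero.
Hence Q is negative semidefinite.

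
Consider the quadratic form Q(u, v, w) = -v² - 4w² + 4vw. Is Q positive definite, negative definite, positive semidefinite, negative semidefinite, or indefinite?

negative semidefinite

Write A = [[0, 0, 0], [0, -1, 2], [0, 2, -4]].
Applying the same elementary operations to the rows and columns of A produces a congruent diagonal matrix with entries 0, -1, 0.
That gives 1 negative, 2 zero pivots.
Hence Q is negative semidefinite.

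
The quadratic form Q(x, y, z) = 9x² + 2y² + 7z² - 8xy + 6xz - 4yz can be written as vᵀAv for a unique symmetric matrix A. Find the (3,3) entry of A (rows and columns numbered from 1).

7

The coefficient of z² in Q is 7, and that is exactly A[3,3].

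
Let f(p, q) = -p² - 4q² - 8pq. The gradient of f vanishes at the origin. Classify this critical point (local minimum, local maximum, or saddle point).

The Hessian at the origin is H = [[-2, -8], [-8, -8]].
det H = -2·-8 − (-8)² = -48 < 0, so H is indefinite.
Therefore the origin is a saddle point.

saddle point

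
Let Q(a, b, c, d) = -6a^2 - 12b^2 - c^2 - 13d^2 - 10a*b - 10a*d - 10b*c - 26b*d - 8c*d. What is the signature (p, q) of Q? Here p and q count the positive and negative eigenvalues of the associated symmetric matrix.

The associated matrix is A = [[-6, -5, 0, -5], [-5, -12, -5, -13], [0, -5, -1, -4], [-5, -13, -4, -13]].
An LDLᵀ factorisation of A has diagonal entries -6, -47/6, 103/47, -10/103.
So there are 1 positive, 3 negative pivots.

(1, 3)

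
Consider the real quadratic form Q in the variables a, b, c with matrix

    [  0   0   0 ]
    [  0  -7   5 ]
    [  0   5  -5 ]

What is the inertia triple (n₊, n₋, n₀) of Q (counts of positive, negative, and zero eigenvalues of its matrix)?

(0, 2, 1)

Applying the same elementary operations to the rows and columns of A produces a congruent diagonal matrix with entries 0, -7, -10/7.
That gives 2 negative, 1 zero pivots.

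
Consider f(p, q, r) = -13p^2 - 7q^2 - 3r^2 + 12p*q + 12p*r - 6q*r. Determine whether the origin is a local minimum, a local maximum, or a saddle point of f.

local maximum

The Hessian at the origin is H = [[-26, 12, 12], [12, -14, -6], [12, -6, -6]].
Congruent diagonalization of H (simultaneous row and column reduction) yields pivots -26, -110/13, -24/55.
Counting signs: 3 negative.
H is negative definite, so the origin is a strict local maximum.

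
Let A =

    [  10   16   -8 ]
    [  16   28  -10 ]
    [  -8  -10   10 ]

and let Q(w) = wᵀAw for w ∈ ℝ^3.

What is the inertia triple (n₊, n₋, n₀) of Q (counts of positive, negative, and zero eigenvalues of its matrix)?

(3, 0, 0)

Congruent diagonalization of A (simultaneous row and column reduction) yields pivots 10, 12/5, 1/3.
So there are 3 positive pivots.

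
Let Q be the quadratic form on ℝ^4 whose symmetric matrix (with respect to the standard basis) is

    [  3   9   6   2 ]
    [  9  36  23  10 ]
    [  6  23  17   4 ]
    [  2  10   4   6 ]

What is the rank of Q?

Row-reducing A symmetrically gives the diagonal entries 3, 9, 20/9, 2/3.
Counting signs: 4 positive.
The rank is the number of nonzero pivots: 4.

4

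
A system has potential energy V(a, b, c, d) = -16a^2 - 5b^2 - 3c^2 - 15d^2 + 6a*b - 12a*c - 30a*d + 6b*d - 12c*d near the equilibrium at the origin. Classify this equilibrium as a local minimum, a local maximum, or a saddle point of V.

local maximum

The Hessian at the origin is H = [[-32, 6, -12, -30], [6, -10, 0, 6], [-12, 0, -6, -12], [-30, 6, -12, -30]].
An LDLᵀ factorisation of H has diagonal entries -32, -71/8, -66/71, -12/11.
So there are 4 negative pivots.
H is negative definite, so the origin is a strict local maximum.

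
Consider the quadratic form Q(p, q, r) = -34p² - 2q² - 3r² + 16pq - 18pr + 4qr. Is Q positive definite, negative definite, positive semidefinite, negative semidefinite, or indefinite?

The symmetric matrix is A = [[-34, 8, -9], [8, -2, 2], [-9, 2, -3]].
Applying the same elementary operations to the rows and columns of A produces a congruent diagonal matrix with entries -34, -2/17, -1/2.
Counting signs: 3 negative.
Hence Q is negative definite.

negative definite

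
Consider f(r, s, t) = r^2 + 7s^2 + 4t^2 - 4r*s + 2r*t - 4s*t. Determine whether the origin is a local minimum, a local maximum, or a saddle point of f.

local minimum

The Hessian at the origin is H = [[2, -4, 2], [-4, 14, -4], [2, -4, 8]].
Congruent diagonalization of H (simultaneous row and column reduction) yields pivots 2, 6, 6.
So there are 3 positive pivots.
H is positive definite, so the origin is a strict local minimum.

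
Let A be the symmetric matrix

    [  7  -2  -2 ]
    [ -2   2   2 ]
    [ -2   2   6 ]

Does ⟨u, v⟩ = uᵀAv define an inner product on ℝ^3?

yes

Row-reducing A symmetrically gives the diagonal entries 7, 10/7, 4.
So there are 3 positive pivots.
Hence Q is positive definite.
⟨·,·⟩ is an inner product exactly when A is positive definite.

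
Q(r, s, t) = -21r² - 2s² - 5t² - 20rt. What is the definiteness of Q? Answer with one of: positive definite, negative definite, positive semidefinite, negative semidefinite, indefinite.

The symmetric matrix is A = [[-21, 0, -10], [0, -2, 0], [-10, 0, -5]].
An LDLᵀ factorisation of A has diagonal entries -21, -2, -5/21.
That gives 3 negative pivots.
Hence Q is negative definite.

negative definite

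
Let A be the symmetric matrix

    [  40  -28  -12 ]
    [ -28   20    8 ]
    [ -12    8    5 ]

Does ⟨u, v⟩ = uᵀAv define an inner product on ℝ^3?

yes

Leading principal minors: Δ_1 = 40, Δ_2 = 16, Δ_3 = 16.
All leading principal minors are positive, so by Sylvester's criterion Q is positive definite.
⟨·,·⟩ is an inner product exactly when A is positive definite.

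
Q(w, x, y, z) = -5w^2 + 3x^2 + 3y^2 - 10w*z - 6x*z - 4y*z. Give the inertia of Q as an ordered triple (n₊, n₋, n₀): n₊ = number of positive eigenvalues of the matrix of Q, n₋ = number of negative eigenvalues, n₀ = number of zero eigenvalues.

The symmetric matrix is A = [[-5, 0, 0, -5], [0, 3, 0, -3], [0, 0, 3, -2], [-5, -3, -2, 0]].
Congruent diagonalization of A (simultaneous row and column reduction) yields pivots -5, 3, 3, 2/3.
Counting signs: 3 positive, 1 negative.

(3, 1, 0)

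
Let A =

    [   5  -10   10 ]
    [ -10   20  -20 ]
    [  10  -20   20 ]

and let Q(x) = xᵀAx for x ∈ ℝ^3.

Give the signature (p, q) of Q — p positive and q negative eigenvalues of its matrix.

Applying the same elementary operations to the rows and columns of A produces a congruent diagonal matrix with entries 5, 0, 0.
So there are 1 positive, 2 zero pivots.

(1, 0)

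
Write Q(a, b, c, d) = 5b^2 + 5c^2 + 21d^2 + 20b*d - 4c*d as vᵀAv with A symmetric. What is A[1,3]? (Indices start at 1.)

0

The coefficient of a·c in Q is 0. For a symmetric A this equals A[1,3] + A[3,1] = 2·A[1,3].
So A[1,3] = 0/2 = 0.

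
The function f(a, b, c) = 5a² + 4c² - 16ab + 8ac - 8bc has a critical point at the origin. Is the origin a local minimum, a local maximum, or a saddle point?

The Hessian at the origin is H = [[10, -16, 8], [-16, 0, -8], [8, -8, 8]].
Applying the same elementary operations to the rows and columns of H produces a congruent diagonal matrix with entries 10, -128/5, 5/2.
That gives 2 positive, 1 negative pivots.
H is indefinite, so the origin is a saddle point.

saddle point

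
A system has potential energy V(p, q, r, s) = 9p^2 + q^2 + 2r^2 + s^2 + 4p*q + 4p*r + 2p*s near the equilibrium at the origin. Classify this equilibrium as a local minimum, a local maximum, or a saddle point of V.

local minimum

The Hessian at the origin is H = [[18, 4, 4, 2], [4, 2, 0, 0], [4, 0, 4, 0], [2, 0, 0, 2]].
Symmetric row and column elimination reduces H to a congruent diagonal form with pivots 18, 10/9, 12/5, 4/3.
So there are 4 positive pivots.
H is positive definite, so the origin is a strict local minimum.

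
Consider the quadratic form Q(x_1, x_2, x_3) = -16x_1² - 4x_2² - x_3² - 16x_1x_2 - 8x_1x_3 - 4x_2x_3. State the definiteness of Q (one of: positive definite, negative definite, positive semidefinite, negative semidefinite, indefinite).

negative semidefinite

The associated matrix is A = [[-16, -8, -4], [-8, -4, -2], [-4, -2, -1]].
Applying the same elementary operations to the rows and columns of A produces a congruent diagonal matrix with entries -16, 0, 0.
Counting signs: 1 negative, 2 zero.
Hence Q is negative semidefinite.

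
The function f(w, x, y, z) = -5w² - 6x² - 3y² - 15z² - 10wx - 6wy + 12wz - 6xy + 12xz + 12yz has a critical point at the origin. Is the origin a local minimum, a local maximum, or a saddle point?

The Hessian at the origin is H = [[-10, -10, -6, 12], [-10, -12, -6, 12], [-6, -6, -6, 12], [12, 12, 12, -30]].
An LDLᵀ factorisation of H has diagonal entries -10, -2, -12/5, -6.
So there are 4 negative pivots.
H is negative definite, so the origin is a strict local maximum.

local maximum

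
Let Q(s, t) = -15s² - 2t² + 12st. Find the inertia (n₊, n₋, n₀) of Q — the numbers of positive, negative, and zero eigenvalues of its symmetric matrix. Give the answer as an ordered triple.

Write A = [[-15, 6], [6, -2]].
Applying the same elementary operations to the rows and columns of A produces a congruent diagonal matrix with entries -15, 2/5.
So there are 1 positive, 1 negative pivots.

(1, 1, 0)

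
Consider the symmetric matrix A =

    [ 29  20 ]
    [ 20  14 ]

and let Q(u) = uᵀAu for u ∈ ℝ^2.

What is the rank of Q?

2

Applying the same elementary operations to the rows and columns of A produces a congruent diagonal matrix with entries 29, 6/29.
Counting signs: 2 positive.
The rank is the number of nonzero pivots: 2.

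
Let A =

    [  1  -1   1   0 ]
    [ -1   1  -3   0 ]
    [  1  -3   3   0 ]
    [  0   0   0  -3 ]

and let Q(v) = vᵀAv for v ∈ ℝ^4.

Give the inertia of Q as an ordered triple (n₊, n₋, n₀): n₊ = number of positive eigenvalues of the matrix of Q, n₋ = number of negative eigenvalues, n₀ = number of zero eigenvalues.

By Sylvester's law of inertia any congruent diagonalization of A has 2 positive, 2 negative and 0 zero entries.

(2, 2, 0)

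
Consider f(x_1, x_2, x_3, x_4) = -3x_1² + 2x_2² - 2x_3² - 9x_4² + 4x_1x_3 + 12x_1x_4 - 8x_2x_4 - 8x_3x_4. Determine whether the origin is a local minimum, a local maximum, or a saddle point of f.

saddle point

The Hessian at the origin is H = [[-6, 0, 4, 12], [0, 4, 0, -8], [4, 0, -4, -8], [12, -8, -8, -18]].
An LDLᵀ factorisation of H has diagonal entries -6, 4, -4/3, -10.
That gives 1 positive, 3 negative pivots.
H is indefinite, so the origin is a saddle point.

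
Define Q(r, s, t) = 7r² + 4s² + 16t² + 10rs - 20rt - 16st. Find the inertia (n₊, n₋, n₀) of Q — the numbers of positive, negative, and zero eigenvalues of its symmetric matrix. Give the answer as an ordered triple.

(2, 0, 1)

The symmetric matrix is A = [[7, 5, -10], [5, 4, -8], [-10, -8, 16]].
Congruent diagonalization of A (simultaneous row and column reduction) yields pivots 7, 3/7, 0.
That gives 2 positive, 1 zero pivots.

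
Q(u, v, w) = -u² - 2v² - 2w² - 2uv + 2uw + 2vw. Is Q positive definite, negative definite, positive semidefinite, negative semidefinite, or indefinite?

negative definite

The symmetric matrix is A = [[-1, -1, 1], [-1, -2, 1], [1, 1, -2]].
An LDLᵀ factorisation of A has diagonal entries -1, -1, -1.
Counting signs: 3 negative.
Hence Q is negative definite.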